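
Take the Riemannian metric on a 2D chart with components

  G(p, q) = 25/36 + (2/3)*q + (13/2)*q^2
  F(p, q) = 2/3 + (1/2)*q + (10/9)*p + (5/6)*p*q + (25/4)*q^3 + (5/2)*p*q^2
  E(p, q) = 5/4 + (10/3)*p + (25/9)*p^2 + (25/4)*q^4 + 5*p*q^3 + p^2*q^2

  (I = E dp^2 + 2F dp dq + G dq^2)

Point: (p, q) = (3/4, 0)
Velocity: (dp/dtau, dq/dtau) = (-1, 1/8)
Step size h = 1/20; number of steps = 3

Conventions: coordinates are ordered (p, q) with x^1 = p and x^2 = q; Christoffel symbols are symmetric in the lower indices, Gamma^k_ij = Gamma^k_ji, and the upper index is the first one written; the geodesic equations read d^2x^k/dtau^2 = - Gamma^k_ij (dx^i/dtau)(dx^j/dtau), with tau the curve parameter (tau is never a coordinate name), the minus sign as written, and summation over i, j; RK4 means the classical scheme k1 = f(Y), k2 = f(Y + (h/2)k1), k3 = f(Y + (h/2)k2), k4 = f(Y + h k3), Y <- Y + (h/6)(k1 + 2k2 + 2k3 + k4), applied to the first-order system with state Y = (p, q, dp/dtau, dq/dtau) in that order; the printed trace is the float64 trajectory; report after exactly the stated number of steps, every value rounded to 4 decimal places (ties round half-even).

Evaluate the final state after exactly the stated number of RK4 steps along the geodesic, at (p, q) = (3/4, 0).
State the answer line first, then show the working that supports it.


Answer: p = 0.5918, q = 0.0163, dp/dtau = -1.1148, dq/dtau = 0.0909

f(Y) = (dp/dtau, dq/dtau, -Gamma^p_ij Y'^i Y'^j, -Gamma^q_ij Y'^i Y'^j) with the Gammas evaluated at the stage position; h = 0.050000; intermediate values shown to 6 dp
step 0: p = 0.7500, q = 0.0000, dp/dtau = -1.0000, dq/dtau = 0.1250
step 1:
  k1: at (p, q) = (0.750000, 0.000000), (dp/dtau, dq/dtau) = (-1.000000, 0.125000); Gamma_ppp = 0.651387, Gamma_ppq = 0.000000, Gamma_pqq = 0.195416, Gamma_qpp = 0.193004, Gamma_qpq = 0.000000, Gamma_qqq = 0.057901; k1 = (-1.000000, 0.125000, -0.654441, -0.193908)
  k2: at (p, q) = (0.725000, 0.003125), (dp/dtau, dq/dtau) = (-1.016361, 0.120152); Gamma_ppp = 0.662190, Gamma_ppq = 0.000848, Gamma_pqq = 0.183197, Gamma_qpp = 0.193594, Gamma_qpq = -0.001796, Gamma_qqq = 0.119588; k2 = (-1.016361, 0.120152, -0.686473, -0.202145)
  k3: at (p, q) = (0.724591, 0.003004), (dp/dtau, dq/dtau) = (-1.017162, 0.119946); Gamma_ppp = 0.662279, Gamma_ppq = 0.000813, Gamma_pqq = 0.183817, Gamma_qpp = 0.193942, Gamma_qpq = -0.001723, Gamma_qqq = 0.117314; k3 = (-1.017162, 0.119946, -0.687653, -0.202764)
  k4: at (p, q) = (0.699142, 0.005997), (dp/dtau, dq/dtau) = (-1.034383, 0.114862); Gamma_ppp = 0.673293, Gamma_ppq = 0.001619, Gamma_pqq = 0.171891, Gamma_qpp = 0.195755, Gamma_qpq = -0.003360, Gamma_qqq = 0.176141; k4 = (-1.034383, 0.114862, -0.722271, -0.212570)
  Y <- Y + (h/6)(k1 + 2k2 + 2k3 + k4): p = 0.6992, q = 0.0060, dp/dtau = -1.0344, dq/dtau = 0.1149
step 2:
  k1: at (p, q) = (0.699155, 0.006000), (dp/dtau, dq/dtau) = (-1.034375, 0.114864); Gamma_ppp = 0.673289, Gamma_ppq = 0.001620, Gamma_pqq = 0.171875, Gamma_qpp = 0.195745, Gamma_qpq = -0.003362, Gamma_qqq = 0.176199; k1 = (-1.034375, 0.114864, -0.722256, -0.212557)
  k2: at (p, q) = (0.673295, 0.008872), (dp/dtau, dq/dtau) = (-1.052431, 0.109550); Gamma_ppp = 0.684507, Gamma_ppq = 0.002382, Gamma_pqq = 0.160200, Gamma_qpp = 0.198772, Gamma_qpq = -0.004841, Gamma_qqq = 0.232319; k2 = (-1.052431, 0.109550, -0.759541, -0.224067)
  k3: at (p, q) = (0.672844, 0.008739), (dp/dtau, dq/dtau) = (-1.053363, 0.109263); Gamma_ppp = 0.684610, Gamma_ppq = 0.002341, Gamma_pqq = 0.160883, Gamma_qpp = 0.199171, Gamma_qpq = -0.004756, Gamma_qqq = 0.229881; k3 = (-1.053363, 0.109263, -0.761008, -0.224835)
  k4: at (p, q) = (0.646487, 0.011464), (dp/dtau, dq/dtau) = (-1.072425, 0.103622); Gamma_ppp = 0.696063, Gamma_ppq = 0.003045, Gamma_pqq = 0.149595, Gamma_qpp = 0.203525, Gamma_qpq = -0.006051, Gamma_qqq = 0.282876; k4 = (-1.072425, 0.103622, -0.801468, -0.238456)
  Y <- Y + (h/6)(k1 + 2k2 + 2k3 + k4): p = 0.6465, q = 0.0115, dp/dtau = -1.0724, dq/dtau = 0.1036
step 3:
  k1: at (p, q) = (0.646502, 0.011468), (dp/dtau, dq/dtau) = (-1.072415, 0.103624); Gamma_ppp = 0.696059, Gamma_ppq = 0.003046, Gamma_pqq = 0.149572, Gamma_qpp = 0.203512, Gamma_qpq = -0.006054, Gamma_qqq = 0.282957; k1 = (-1.072415, 0.103624, -0.801448, -0.238437)
  k2: at (p, q) = (0.619691, 0.014059), (dp/dtau, dq/dtau) = (-1.092451, 0.097663); Gamma_ppp = 0.707742, Gamma_ppq = 0.003690, Gamma_pqq = 0.138603, Gamma_qpp = 0.209169, Gamma_qpq = -0.007170, Gamma_qqq = 0.333077; k2 = (-1.092451, 0.097663, -0.845189, -0.254339)
  k3: at (p, q) = (0.619190, 0.013910), (dp/dtau, dq/dtau) = (-1.093545, 0.097266); Gamma_ppp = 0.707864, Gamma_ppq = 0.003642, Gamma_pqq = 0.139372, Gamma_qpp = 0.209626, Gamma_qpq = -0.007073, Gamma_qqq = 0.330410; k3 = (-1.093545, 0.097266, -0.847036, -0.255310)
  k4: at (p, q) = (0.591824, 0.016331), (dp/dtau, dq/dtau) = (-1.114767, 0.090859); Gamma_ppp = 0.719817, Gamma_ppq = 0.004210, Gamma_pqq = 0.128903, Gamma_qpp = 0.216717, Gamma_qpq = -0.007984, Gamma_qqq = 0.377112; k4 = (-1.114767, 0.090859, -0.894731, -0.274046)
  Y <- Y + (h/6)(k1 + 2k2 + 2k3 + k4): p = 0.5918, q = 0.0163, dp/dtau = -1.1148, dq/dtau = 0.0909


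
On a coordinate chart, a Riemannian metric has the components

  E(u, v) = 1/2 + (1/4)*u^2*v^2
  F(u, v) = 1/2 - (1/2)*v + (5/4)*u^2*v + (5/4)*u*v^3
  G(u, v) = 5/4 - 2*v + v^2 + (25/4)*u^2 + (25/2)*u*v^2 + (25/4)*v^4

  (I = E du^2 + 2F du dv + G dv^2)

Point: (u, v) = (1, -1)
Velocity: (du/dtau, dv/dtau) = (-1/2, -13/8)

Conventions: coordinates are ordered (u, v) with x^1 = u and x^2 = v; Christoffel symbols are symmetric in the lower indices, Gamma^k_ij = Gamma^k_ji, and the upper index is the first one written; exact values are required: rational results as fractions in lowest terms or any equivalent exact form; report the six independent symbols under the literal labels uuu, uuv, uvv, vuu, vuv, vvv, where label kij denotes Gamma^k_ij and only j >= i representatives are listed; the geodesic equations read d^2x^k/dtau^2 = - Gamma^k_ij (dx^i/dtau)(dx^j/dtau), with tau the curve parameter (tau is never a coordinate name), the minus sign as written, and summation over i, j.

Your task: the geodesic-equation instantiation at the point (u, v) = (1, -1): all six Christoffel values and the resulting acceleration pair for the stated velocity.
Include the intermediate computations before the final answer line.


E = 3/4, F = -3/2, G = 117/4 at the point
E_u = 1/2, E_v = -1/2, F_u = -15/4, F_v = 9/2, G_u = 25, G_v = -54
EG - F^2 = 315/16;  g^inv = (16/315) * [[117/4, 3/2], [3/2, 3/4]]
first-kind symbols [ij,l] = (1/2)(d_i g_jl + d_j g_il - d_l g_ij): [uu,u] = E_u/2 = 1/4, [uu,v] = F_u - E_v/2 = -7/2, [uv,u] = E_v/2 = -1/4, [uv,v] = G_u/2 = 25/2, [vv,u] = F_v - G_u/2 = -8, [vv,v] = G_v/2 = -27
Gamma^u_ij = (G*[ij,u] - F*[ij,v])/(EG - F^2), Gamma^v_ij = (E*[ij,v] - F*[ij,u])/(EG - F^2)
Gamma_uuu = 11/105, Gamma_uuv = 61/105, Gamma_uvv = -488/35, Gamma_vuu = -4/35, Gamma_vuv = 16/35, Gamma_vvv = -172/105
d^2u/dtau^2 = -(Gamma_uuu*(-1/2)^2 + 2*Gamma_uuv*(-1/2)*(-13/8) + Gamma_uvv*(-13/8)^2) = 3764/105
d^2v/dtau^2 = -(Gamma_vuu*(-1/2)^2 + 2*Gamma_vuv*(-1/2)*(-13/8) + Gamma_vvv*(-13/8)^2) = 6067/1680

Answer: Gamma_uuu = 11/105, Gamma_uuv = 61/105, Gamma_uvv = -488/35, Gamma_vuu = -4/35, Gamma_vuv = 16/35, Gamma_vvv = -172/105; accelerations (d^2u/dtau^2, d^2v/dtau^2) = (3764/105, 6067/1680)


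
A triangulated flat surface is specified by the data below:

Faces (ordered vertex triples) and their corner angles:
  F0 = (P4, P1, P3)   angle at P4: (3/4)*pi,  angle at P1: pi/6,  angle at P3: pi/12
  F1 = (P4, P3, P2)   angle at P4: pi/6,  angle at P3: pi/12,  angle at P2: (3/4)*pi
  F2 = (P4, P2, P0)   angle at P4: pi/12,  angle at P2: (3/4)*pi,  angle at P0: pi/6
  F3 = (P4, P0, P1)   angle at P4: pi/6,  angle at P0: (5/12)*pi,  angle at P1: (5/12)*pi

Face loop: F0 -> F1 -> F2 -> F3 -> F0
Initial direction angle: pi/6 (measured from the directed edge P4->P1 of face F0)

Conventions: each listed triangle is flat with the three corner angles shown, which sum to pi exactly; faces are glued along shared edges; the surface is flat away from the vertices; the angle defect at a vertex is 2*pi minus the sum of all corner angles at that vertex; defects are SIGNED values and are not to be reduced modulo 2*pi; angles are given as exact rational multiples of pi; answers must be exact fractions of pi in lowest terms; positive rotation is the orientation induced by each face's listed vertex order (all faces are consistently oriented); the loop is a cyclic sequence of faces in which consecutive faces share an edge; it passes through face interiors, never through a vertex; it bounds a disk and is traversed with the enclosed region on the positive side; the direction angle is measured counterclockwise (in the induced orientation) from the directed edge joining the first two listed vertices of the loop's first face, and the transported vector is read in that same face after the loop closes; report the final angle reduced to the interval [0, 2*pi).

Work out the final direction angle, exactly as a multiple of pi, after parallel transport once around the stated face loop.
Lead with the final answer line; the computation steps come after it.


Answer: final direction angle = pi

enclosed vertex P4: corner angles sum to (7/6)*pi, defect = 2*pi - (7/6)*pi = (5/6)*pi
by Gauss-Bonnet the loop rotates the vector by the enclosed defect sum (positive orientation, mod 2*pi)
final angle = pi/6 + (5/6)*pi = pi (mod 2*pi)


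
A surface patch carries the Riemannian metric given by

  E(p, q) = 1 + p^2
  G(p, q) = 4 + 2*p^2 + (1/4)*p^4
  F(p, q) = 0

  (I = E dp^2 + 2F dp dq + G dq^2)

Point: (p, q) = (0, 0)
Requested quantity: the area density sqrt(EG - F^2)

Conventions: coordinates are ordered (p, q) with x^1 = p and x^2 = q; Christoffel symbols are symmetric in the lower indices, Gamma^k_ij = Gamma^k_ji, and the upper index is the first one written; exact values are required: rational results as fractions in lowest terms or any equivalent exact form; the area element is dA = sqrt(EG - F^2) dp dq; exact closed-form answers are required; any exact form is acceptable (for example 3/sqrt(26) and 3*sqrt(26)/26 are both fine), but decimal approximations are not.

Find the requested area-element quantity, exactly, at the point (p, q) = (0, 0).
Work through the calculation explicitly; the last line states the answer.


E = 1, F = 0, G = 4; EG - F^2 = 4

Answer: sqrt(EG - F^2) = 2


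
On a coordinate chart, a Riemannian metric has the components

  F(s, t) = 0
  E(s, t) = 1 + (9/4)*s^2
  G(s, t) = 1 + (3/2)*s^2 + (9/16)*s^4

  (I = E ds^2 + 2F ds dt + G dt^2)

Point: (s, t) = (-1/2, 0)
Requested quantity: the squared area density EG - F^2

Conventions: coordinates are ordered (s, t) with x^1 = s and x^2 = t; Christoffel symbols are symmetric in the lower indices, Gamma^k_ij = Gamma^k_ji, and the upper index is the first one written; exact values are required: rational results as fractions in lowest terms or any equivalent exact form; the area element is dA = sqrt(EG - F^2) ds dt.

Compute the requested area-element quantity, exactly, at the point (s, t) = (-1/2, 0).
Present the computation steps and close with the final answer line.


E = 25/16, F = 0, G = 361/256; EG - F^2 = 9025/4096

Answer: EG - F^2 = 9025/4096


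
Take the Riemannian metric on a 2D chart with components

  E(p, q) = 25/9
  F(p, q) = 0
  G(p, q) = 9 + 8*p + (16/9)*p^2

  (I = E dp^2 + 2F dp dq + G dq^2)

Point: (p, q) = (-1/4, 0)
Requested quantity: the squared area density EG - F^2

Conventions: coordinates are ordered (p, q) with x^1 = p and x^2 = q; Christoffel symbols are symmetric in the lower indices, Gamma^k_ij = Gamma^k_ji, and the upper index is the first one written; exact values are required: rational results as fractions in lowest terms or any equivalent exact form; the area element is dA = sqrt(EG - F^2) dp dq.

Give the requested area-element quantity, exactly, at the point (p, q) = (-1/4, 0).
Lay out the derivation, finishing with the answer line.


E = 25/9, F = 0, G = 64/9; EG - F^2 = 1600/81

Answer: EG - F^2 = 1600/81


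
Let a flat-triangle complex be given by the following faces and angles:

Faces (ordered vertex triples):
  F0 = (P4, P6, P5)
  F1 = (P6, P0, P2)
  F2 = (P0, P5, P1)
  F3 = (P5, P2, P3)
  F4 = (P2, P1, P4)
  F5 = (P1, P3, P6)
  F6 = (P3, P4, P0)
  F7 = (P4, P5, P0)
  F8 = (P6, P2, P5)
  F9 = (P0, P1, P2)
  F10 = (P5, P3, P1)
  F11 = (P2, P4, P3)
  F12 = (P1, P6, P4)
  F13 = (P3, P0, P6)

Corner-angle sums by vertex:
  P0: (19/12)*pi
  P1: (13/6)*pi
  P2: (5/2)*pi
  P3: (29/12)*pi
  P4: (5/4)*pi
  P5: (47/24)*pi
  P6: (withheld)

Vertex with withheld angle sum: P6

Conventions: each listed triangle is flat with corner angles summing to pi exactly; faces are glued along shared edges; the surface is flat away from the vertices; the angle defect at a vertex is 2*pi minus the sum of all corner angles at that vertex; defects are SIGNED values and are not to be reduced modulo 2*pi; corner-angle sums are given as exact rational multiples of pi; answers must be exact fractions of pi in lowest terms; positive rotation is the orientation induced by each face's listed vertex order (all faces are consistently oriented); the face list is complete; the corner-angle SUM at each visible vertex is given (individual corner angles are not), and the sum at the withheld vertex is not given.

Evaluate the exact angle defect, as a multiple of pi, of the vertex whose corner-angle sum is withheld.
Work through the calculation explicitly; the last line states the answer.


V = 7, E = 21, F = 14; chi = V - E + F = 0
Gauss-Bonnet: total defect = 2*pi*chi = 0; visible defects sum to pi/8

Answer: defect(P6) = -pi/8


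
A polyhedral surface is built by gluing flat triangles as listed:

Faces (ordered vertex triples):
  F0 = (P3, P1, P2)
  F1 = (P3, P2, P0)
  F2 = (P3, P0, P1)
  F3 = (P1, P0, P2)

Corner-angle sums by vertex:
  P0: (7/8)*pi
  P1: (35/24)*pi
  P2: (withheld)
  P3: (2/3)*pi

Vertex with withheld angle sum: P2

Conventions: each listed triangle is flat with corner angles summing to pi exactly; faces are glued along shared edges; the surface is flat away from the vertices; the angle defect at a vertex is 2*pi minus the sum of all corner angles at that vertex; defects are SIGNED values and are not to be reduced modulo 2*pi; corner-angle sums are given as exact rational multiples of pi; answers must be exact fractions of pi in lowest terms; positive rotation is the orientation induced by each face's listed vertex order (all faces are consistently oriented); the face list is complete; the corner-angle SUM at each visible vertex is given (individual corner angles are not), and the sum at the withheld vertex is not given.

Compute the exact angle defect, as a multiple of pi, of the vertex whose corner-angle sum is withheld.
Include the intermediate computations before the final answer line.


V = 4, E = 6, F = 4; chi = V - E + F = 2
Gauss-Bonnet: total defect = 2*pi*chi = 4*pi; visible defects sum to 3*pi

Answer: defect(P2) = pi


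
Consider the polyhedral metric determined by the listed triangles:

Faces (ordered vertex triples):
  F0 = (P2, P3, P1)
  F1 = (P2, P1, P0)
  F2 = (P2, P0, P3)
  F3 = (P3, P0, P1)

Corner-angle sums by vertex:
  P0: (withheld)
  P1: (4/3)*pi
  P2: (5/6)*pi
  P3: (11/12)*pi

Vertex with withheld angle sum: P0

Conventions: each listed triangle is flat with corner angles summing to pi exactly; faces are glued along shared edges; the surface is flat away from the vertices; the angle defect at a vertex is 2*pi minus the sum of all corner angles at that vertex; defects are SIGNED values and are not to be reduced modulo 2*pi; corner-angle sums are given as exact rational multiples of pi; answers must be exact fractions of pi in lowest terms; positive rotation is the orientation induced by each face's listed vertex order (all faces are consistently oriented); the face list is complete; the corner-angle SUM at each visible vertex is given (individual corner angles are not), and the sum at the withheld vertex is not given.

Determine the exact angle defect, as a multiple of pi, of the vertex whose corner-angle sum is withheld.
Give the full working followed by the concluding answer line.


V = 4, E = 6, F = 4; chi = V - E + F = 2
Gauss-Bonnet: total defect = 2*pi*chi = 4*pi; visible defects sum to (35/12)*pi

Answer: defect(P0) = (13/12)*pi


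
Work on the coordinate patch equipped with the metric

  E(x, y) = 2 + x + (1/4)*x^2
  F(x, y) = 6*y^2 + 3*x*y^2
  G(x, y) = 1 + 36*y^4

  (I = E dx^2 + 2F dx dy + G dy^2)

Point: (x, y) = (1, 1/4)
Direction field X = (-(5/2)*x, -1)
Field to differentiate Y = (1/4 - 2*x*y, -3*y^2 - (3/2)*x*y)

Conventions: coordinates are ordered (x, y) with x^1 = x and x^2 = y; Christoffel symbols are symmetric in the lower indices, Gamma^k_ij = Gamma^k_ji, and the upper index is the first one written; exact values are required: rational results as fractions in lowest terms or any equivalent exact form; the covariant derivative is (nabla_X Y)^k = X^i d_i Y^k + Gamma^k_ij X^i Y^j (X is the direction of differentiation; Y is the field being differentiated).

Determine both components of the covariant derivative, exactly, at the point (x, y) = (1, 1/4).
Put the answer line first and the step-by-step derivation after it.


Answer: (nabla_X Y)^x = 3589/868, (nabla_X Y)^y = 14439/3472

E = 13/4, F = 9/16, G = 73/64 at the point
E_x = 3/2, E_y = 0, F_x = 3/16, F_y = 9/2, G_x = 0, G_y = 9/4
EG - F^2 = 217/64;  g^inv = (64/217) * [[73/64, -9/16], [-9/16, 13/4]]
first-kind symbols [ij,l] = (1/2)(d_i g_jl + d_j g_il - d_l g_ij): [xx,x] = E_x/2 = 3/4, [xx,y] = F_x - E_y/2 = 3/16, [xy,x] = E_y/2 = 0, [xy,y] = G_x/2 = 0, [yy,x] = F_y - G_x/2 = 9/2, [yy,y] = G_y/2 = 9/8
Gamma^x_ij = (G*[ij,x] - F*[ij,y])/(EG - F^2), Gamma^y_ij = (E*[ij,y] - F*[ij,x])/(EG - F^2)
Gamma_xxx = 48/217, Gamma_xxy = 0, Gamma_xyy = 288/217, Gamma_yxx = 12/217, Gamma_yxy = 0, Gamma_yyy = 72/217
X = (-5/2, -1), Y = (-1/4, -9/16) at the point


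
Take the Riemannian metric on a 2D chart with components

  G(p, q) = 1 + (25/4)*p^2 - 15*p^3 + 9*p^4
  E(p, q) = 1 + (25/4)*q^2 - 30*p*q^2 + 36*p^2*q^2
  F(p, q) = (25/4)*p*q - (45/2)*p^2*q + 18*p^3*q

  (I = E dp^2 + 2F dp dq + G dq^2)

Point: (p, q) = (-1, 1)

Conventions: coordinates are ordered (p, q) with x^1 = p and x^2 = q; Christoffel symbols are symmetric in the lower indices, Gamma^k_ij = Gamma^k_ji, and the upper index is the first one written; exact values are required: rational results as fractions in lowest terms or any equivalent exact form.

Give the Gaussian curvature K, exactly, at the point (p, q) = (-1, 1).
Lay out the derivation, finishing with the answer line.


E = 293/4, F = -187/4, G = 125/4, EG - F^2 = 207/2 at the point
E_p = -102, E_q = 289/2, F_p = 421/4, F_q = -187/4, G_p = -187/2, G_q = 0
E_qq = 289/2, F_pq = 421/4, G_pp = 421/2
Apply the Brioschi formula K = (det M1 - det M2)/(EG - F^2)^2 over the derivative matrices of E, F, G.
M1 = [[-E_qq/2 + F_pq - G_pp/2, E_p/2, F_p - E_q/2], [F_q - G_p/2, E, F], [G_q/2, F, G]] = [[-289/4, -51, 33], [0, 293/4, -187/4], [0, -187/4, 125/4]]; det M1 = -59823/8
M2 = [[0, E_q/2, G_p/2], [E_q/2, E, F], [G_p/2, F, G]] = [[0, 289/4, -187/4], [289/4, 293/4, -187/4], [-187/4, -187/4, 125/4]]; det M2 = -59245/8
det M1 - det M2 = -289/4; K = -289/4 / (207/2)^2 = -289/42849

Answer: K = -289/42849


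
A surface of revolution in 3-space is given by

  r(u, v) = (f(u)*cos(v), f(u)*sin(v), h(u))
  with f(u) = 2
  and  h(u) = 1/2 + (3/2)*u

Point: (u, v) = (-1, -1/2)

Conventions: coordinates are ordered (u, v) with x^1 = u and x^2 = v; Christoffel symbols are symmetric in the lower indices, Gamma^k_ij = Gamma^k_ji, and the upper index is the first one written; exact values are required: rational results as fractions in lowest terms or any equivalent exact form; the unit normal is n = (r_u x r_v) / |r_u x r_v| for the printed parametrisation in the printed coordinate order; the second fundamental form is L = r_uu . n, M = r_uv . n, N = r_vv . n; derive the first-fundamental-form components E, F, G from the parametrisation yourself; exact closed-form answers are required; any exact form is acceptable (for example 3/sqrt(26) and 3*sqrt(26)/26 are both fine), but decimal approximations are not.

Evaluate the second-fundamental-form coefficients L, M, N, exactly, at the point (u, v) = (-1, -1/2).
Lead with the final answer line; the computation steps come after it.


Answer: L = 0, M = 0, N = 2

f = 2, f' = 0, f'' = 0, h' = 3/2, h'' = 0
E = 9/4, F = 0, G = 4; answer radicand W^2 = 9/4
unnormalised second-form numerators: l = 0, m = 0, n = 3; L = l/sqrt(9/4), and similarly M = m/sqrt(W^2), N = n/sqrt(W^2)


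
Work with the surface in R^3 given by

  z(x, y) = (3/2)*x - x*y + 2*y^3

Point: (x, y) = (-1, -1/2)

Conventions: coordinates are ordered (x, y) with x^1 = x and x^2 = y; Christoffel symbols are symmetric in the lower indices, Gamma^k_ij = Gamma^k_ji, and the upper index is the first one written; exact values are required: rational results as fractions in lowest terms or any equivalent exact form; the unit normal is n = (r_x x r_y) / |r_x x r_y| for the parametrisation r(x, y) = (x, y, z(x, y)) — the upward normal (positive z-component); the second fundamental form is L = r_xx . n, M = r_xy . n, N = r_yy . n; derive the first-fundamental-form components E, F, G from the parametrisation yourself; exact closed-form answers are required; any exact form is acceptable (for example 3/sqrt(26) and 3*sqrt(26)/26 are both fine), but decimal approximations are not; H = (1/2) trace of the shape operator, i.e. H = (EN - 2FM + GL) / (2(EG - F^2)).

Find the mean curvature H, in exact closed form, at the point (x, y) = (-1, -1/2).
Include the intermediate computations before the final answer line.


z_x = 2, z_y = 5/2, z_xx = 0, z_xy = -1, z_yy = -6
E = 5, F = 5, G = 29/4; answer radicand W^2 = 45/4
unnormalised second-form numerators: l = 0, m = -1, n = -6; L = l/sqrt(45/4), and similarly M = m/sqrt(W^2), N = n/sqrt(W^2)
H = (E*n - 2*F*m + G*l) / (2*(EG - F^2)*sqrt(W^2)); E*n - 2*F*m + G*l = -20, EG - F^2 = 45/4, so H = (-8/9)/sqrt(45/4)

Answer: H = -16*sqrt(5)/135


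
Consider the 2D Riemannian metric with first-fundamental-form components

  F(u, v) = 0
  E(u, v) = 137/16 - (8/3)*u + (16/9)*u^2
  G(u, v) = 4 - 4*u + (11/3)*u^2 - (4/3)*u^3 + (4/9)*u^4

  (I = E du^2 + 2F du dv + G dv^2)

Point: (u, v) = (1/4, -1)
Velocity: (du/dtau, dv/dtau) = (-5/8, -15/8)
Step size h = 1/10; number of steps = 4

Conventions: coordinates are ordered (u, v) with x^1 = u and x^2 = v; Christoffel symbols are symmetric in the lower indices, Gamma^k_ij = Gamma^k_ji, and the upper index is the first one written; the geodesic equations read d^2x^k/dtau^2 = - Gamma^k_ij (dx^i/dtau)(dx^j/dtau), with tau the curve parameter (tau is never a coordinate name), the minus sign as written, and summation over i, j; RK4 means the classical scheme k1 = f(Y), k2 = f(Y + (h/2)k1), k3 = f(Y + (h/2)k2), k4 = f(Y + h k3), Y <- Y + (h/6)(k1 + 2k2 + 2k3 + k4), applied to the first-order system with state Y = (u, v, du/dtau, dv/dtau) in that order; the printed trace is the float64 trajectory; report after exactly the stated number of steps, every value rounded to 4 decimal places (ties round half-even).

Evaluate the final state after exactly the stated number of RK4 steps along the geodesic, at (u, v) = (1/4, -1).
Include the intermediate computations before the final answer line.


f(Y) = (du/dtau, dv/dtau, -Gamma^u_ij Y'^i Y'^j, -Gamma^v_ij Y'^i Y'^j) with the Gammas evaluated at the stage position; h = 0.100000; intermediate values shown to 6 dp
step 0: u = 0.2500, v = -1.0000, du/dtau = -0.6250, dv/dtau = -1.8750
step 1:
  k1: at (u, v) = (0.250000, -1.000000), (du/dtau, dv/dtau) = (-0.625000, -1.875000); Gamma_uuu = -0.111015, Gamma_uuv = 0.000000, Gamma_uvv = 0.149176, Gamma_vuu = 0.000000, Gamma_vuv = -0.372093, Gamma_vvv = 0.000000; k1 = (-0.625000, -1.875000, -0.481082, 0.872093)
  k2: at (u, v) = (0.218750, -1.093750), (du/dtau, dv/dtau) = (-0.649054, -1.831395); Gamma_uuu = -0.117115, Gamma_uuv = 0.000000, Gamma_uvv = 0.159261, Gamma_vuu = 0.000000, Gamma_vuv = -0.390664, Gamma_vvv = 0.000000; k2 = (-0.649054, -1.831395, -0.484824, 0.928745)
  k3: at (u, v) = (0.217547, -1.091570), (du/dtau, dv/dtau) = (-0.649241, -1.828563); Gamma_uuu = -0.117347, Gamma_uuv = 0.000000, Gamma_uvv = 0.159651, Gamma_vuu = 0.000000, Gamma_vuv = -0.391365, Gamma_vvv = 0.000000; k3 = (-0.649241, -1.828563, -0.484353, 0.929239)
  k4: at (u, v) = (0.185076, -1.182856), (du/dtau, dv/dtau) = (-0.673435, -1.782076); Gamma_uuu = -0.123533, Gamma_uuv = 0.000000, Gamma_uvv = 0.170269, Gamma_vuu = 0.000000, Gamma_vuv = -0.409864, Gamma_vvv = 0.000000; k4 = (-0.673435, -1.782076, -0.484714, 0.983767)
  Y <- Y + (h/6)(k1 + 2k2 + 2k3 + k4): u = 0.1851, v = -1.1829, du/dtau = -0.6734, dv/dtau = -1.7821
step 2:
  k1: at (u, v) = (0.185083, -1.182950), (du/dtau, dv/dtau) = (-0.673403, -1.782136); Gamma_uuu = -0.123532, Gamma_uuv = 0.000000, Gamma_uvv = 0.170266, Gamma_vuu = 0.000000, Gamma_vuv = -0.409860, Gamma_vvv = 0.000000; k1 = (-0.673403, -1.782136, -0.484749, 0.983743)
  k2: at (u, v) = (0.151413, -1.272057), (du/dtau, dv/dtau) = (-0.697640, -1.732949); Gamma_uuu = -0.129783, Gamma_uuv = 0.000000, Gamma_uvv = 0.181424, Gamma_vuu = 0.000000, Gamma_vuv = -0.428204, Gamma_vvv = 0.000000; k2 = (-0.697640, -1.732949, -0.481672, 1.035374)
  k3: at (u, v) = (0.150201, -1.269597), (du/dtau, dv/dtau) = (-0.697486, -1.730367); Gamma_uuu = -0.130005, Gamma_uuv = 0.000000, Gamma_uvv = 0.181829, Gamma_vuu = 0.000000, Gamma_vuv = -0.428848, Gamma_vvv = 0.000000; k3 = (-0.697486, -1.730367, -0.481181, 1.035159)
  k4: at (u, v) = (0.115334, -1.355987), (du/dtau, dv/dtau) = (-0.721521, -1.678620); Gamma_uuu = -0.136291, Gamma_uuv = 0.000000, Gamma_uvv = 0.193553, Gamma_vuu = 0.000000, Gamma_vuv = -0.446900, Gamma_vvv = 0.000000; k4 = (-0.721521, -1.678620, -0.474436, 1.082535)
  Y <- Y + (h/6)(k1 + 2k2 + 2k3 + k4): u = 0.1153, v = -1.3561, du/dtau = -0.7215, dv/dtau = -1.6787
step 3:
  k1: at (u, v) = (0.115330, -1.356073), (du/dtau, dv/dtau) = (-0.721484, -1.678680); Gamma_uuu = -0.136291, Gamma_uuv = 0.000000, Gamma_uvv = 0.193555, Gamma_vuu = 0.000000, Gamma_vuv = -0.446903, Gamma_vvv = 0.000000; k1 = (-0.721484, -1.678680, -0.474486, 1.082524)
  k2: at (u, v) = (0.079256, -1.440007), (du/dtau, dv/dtau) = (-0.745208, -1.624554); Gamma_uuu = -0.142596, Gamma_uuv = 0.000000, Gamma_uvv = 0.205866, Gamma_vuu = 0.000000, Gamma_vuv = -0.464601, Gamma_vvv = 0.000000; k2 = (-0.745208, -1.624554, -0.464128, 1.124921)
  k3: at (u, v) = (0.078070, -1.437301), (du/dtau, dv/dtau) = (-0.744690, -1.622434); Gamma_uuu = -0.142800, Gamma_uuv = 0.000000, Gamma_uvv = 0.206274, Gamma_vuu = 0.000000, Gamma_vuv = -0.465166, Gamma_vvv = 0.000000; k3 = (-0.744690, -1.622434, -0.463782, 1.124038)
  k4: at (u, v) = (0.040861, -1.518316), (du/dtau, dv/dtau) = (-0.767862, -1.566277); Gamma_uuu = -0.149080, Gamma_uuv = 0.000000, Gamma_uvv = 0.219175, Gamma_vuu = 0.000000, Gamma_vuv = -0.482345, Gamma_vvv = 0.000000; k4 = (-0.767862, -1.566277, -0.449786, 1.160219)
  Y <- Y + (h/6)(k1 + 2k2 + 2k3 + k4): u = 0.0408, v = -1.5184, du/dtau = -0.7678, dv/dtau = -1.5663
step 4:
  k1: at (u, v) = (0.040844, -1.518389), (du/dtau, dv/dtau) = (-0.767819, -1.566336); Gamma_uuu = -0.149082, Gamma_uuv = 0.000000, Gamma_uvv = 0.219181, Gamma_vuu = 0.000000, Gamma_vuv = -0.482353, Gamma_vvv = 0.000000; k1 = (-0.767819, -1.566336, -0.449849, 1.160215)
  k2: at (u, v) = (0.002453, -1.596705), (du/dtau, dv/dtau) = (-0.790311, -1.508325); Gamma_uuu = -0.155327, Gamma_uuv = 0.000000, Gamma_uvv = 0.232705, Gamma_vuu = 0.000000, Gamma_vuv = -0.498976, Gamma_vvv = 0.000000; k2 = (-0.790311, -1.508325, -0.432398, 1.189604)
  k3: at (u, v) = (0.001329, -1.593805), (du/dtau, dv/dtau) = (-0.789439, -1.506856); Gamma_uuu = -0.155506, Gamma_uuv = 0.000000, Gamma_uvv = 0.233104, Gamma_vuu = 0.000000, Gamma_vuv = -0.499446, Gamma_vvv = 0.000000; k3 = (-0.789439, -1.506856, -0.432377, 1.188252)
  k4: at (u, v) = (-0.038100, -1.669074), (du/dtau, dv/dtau) = (-0.811057, -1.447511); Gamma_uuu = -0.161661, Gamma_uuv = 0.000000, Gamma_uvv = 0.247229, Gamma_vuu = 0.000000, Gamma_vuv = -0.515333, Gamma_vvv = 0.000000; k4 = (-0.811057, -1.447511, -0.411672, 1.210016)
  Y <- Y + (h/6)(k1 + 2k2 + 2k3 + k4): u = -0.0381, v = -1.6691, du/dtau = -0.8110, dv/dtau = -1.4476

Answer: u = -0.0381, v = -1.6691, du/dtau = -0.8110, dv/dtau = -1.4476


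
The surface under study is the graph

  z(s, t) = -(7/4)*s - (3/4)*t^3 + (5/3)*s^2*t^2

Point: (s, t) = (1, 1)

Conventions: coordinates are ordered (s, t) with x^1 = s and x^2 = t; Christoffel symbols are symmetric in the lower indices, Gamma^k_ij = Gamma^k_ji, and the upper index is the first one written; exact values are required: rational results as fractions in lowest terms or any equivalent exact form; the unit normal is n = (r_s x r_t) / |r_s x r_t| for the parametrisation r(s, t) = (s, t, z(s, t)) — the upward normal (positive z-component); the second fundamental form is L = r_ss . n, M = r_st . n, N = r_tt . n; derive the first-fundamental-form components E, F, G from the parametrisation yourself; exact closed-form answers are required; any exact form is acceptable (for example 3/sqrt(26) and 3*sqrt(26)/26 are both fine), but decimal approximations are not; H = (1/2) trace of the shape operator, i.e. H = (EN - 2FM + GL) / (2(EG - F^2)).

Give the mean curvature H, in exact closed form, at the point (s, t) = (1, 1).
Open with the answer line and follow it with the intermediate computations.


Answer: H = -17035*sqrt(674)/454276

z_s = 19/12, z_t = 13/12, z_ss = 10/3, z_st = 20/3, z_tt = -7/6
E = 505/144, F = 247/144, G = 313/144; answer radicand W^2 = 337/72
unnormalised second-form numerators: l = 10/3, m = 20/3, n = -7/6; L = l/sqrt(337/72), and similarly M = m/sqrt(W^2), N = n/sqrt(W^2)
H = (E*n - 2*F*m + G*l) / (2*(EG - F^2)*sqrt(W^2)); E*n - 2*F*m + G*l = -17035/864, EG - F^2 = 337/72, so H = (-17035/8088)/sqrt(337/72)


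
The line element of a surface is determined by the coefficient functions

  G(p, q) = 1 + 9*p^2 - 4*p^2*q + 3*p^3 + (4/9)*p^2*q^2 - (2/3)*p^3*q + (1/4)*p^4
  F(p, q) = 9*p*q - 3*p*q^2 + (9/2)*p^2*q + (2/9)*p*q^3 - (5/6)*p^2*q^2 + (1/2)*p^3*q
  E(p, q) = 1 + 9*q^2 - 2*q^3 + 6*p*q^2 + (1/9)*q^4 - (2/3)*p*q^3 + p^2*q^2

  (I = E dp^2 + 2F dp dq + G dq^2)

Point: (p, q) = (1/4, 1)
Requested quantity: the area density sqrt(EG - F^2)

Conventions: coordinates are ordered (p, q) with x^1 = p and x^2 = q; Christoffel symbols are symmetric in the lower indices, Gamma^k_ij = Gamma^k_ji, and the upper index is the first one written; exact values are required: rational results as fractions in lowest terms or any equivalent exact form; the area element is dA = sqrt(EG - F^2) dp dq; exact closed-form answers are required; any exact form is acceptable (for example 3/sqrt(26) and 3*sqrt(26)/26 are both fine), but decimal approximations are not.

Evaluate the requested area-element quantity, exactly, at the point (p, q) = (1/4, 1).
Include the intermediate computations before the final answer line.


E = 1369/144, F = 2065/1152, G = 12697/9216; EG - F^2 = 91097/9216

Answer: sqrt(EG - F^2) = sqrt(91097)/96


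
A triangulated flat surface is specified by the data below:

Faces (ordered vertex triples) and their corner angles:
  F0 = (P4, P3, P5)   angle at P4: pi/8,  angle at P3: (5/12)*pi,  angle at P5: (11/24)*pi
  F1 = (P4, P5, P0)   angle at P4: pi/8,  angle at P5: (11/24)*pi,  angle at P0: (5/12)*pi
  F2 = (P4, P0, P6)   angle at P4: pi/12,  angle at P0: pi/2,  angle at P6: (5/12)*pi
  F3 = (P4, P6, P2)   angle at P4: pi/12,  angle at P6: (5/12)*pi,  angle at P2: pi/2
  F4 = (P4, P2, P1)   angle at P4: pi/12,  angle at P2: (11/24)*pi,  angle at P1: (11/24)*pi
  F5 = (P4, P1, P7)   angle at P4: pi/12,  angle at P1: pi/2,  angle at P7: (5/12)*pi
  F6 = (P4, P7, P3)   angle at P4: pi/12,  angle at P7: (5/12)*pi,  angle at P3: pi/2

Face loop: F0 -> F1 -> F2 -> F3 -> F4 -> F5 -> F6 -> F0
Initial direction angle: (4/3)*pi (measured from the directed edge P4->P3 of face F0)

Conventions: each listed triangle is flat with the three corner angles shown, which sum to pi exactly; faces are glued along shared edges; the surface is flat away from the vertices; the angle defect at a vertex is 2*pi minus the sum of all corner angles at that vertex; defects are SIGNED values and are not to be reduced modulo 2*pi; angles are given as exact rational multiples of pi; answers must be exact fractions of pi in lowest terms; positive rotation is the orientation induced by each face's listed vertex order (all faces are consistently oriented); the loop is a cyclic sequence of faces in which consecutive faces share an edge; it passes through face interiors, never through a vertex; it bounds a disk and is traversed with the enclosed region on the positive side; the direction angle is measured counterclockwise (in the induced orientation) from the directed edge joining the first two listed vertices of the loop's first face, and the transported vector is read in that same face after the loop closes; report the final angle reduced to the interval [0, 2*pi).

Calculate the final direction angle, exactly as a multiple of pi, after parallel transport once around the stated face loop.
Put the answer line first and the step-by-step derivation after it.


Answer: final direction angle = (2/3)*pi

enclosed vertex P4: corner angles sum to (2/3)*pi, defect = 2*pi - (2/3)*pi = (4/3)*pi
the final direction is the initial angle plus the enclosed defects, taken mod 2*pi in the induced orientation
final angle = (4/3)*pi + (4/3)*pi = (2/3)*pi (mod 2*pi)


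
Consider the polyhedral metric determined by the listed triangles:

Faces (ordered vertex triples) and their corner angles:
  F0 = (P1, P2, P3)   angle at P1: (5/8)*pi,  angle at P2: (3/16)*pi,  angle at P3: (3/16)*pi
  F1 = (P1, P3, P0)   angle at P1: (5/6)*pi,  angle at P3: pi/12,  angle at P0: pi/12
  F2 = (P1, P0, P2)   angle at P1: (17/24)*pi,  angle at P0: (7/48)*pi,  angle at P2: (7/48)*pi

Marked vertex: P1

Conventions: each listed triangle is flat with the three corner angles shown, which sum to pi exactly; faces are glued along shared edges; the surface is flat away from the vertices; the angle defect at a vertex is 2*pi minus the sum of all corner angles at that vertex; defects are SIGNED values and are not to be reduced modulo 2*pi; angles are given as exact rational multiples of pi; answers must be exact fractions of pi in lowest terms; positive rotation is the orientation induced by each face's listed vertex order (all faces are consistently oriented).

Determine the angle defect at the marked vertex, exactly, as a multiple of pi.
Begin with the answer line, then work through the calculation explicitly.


Answer: defect(P1) = -pi/6

Sum of corner angles at P1: (13/6)*pi
defect = 2*pi - (13/6)*pi


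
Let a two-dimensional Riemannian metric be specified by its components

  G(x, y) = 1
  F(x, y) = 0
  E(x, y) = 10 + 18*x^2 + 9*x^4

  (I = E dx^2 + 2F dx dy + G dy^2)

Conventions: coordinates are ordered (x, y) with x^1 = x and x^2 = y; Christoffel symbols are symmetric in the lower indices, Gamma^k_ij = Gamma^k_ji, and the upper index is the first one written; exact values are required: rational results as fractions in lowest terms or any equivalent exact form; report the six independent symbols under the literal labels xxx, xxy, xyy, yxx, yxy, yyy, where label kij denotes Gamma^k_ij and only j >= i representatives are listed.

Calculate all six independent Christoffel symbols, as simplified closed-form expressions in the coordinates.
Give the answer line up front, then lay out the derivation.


Answer: Gamma_xxx = (18*x^3 + 18*x)/(9*x^4 + 18*x^2 + 10), Gamma_xxy = 0, Gamma_xyy = 0, Gamma_yxx = 0, Gamma_yxy = 0, Gamma_yyy = 0

E = 10 + 18*x^2 + 9*x^4; F = 0; G = 1
Gamma^k_ij = (1/2) g^{kl} (d_i g_jl + d_j g_il - d_l g_ij), with g^inv = (1/(EG-F^2)) [[G, -F], [-F, E]]
first partials: E_x = 36*x + 36*x^3, E_y = 0, F_x = 0, F_y = 0, G_x = 0, G_y = 0
D = EG - F^2 = 10 + 18*x^2 + 9*x^4
expanded: Gamma^x_xx = (G E_x - 2F F_x + F E_y)/(2D), Gamma^x_xy = (G E_y - F G_x)/(2D), Gamma^x_yy = (2G F_y - G G_x - F G_y)/(2D), Gamma^y_xx = (2E F_x - E E_y - F E_x)/(2D), Gamma^y_xy = (E G_x - F E_y)/(2D), Gamma^y_yy = (E G_y - 2F F_y + F G_x)/(2D); substitute and cancel common factors


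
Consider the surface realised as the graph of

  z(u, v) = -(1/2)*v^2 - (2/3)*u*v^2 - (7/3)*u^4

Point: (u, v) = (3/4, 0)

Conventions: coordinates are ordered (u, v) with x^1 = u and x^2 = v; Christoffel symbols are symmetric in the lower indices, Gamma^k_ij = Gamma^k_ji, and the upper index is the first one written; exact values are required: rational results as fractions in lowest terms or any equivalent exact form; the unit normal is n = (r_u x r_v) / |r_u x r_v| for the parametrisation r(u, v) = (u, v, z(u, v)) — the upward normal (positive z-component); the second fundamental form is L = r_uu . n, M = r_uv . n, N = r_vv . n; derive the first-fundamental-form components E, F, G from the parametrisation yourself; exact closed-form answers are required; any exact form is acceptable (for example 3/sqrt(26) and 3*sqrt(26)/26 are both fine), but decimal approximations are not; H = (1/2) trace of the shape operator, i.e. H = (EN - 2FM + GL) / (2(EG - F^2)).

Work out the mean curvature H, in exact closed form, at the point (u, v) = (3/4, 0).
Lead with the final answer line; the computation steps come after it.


Answer: H = -99856/274625

z_u = -63/16, z_v = 0, z_uu = -63/4, z_uv = 0, z_vv = -2
E = 4225/256, F = 0, G = 1; answer radicand W^2 = 4225/256
unnormalised second-form numerators: l = -63/4, m = 0, n = -2; L = l/sqrt(4225/256), and similarly M = m/sqrt(W^2), N = n/sqrt(W^2)
H = (E*n - 2*F*m + G*l) / (2*(EG - F^2)*sqrt(W^2)); E*n - 2*F*m + G*l = -6241/128, EG - F^2 = 4225/256, so H = (-6241/4225)/sqrt(4225/256)


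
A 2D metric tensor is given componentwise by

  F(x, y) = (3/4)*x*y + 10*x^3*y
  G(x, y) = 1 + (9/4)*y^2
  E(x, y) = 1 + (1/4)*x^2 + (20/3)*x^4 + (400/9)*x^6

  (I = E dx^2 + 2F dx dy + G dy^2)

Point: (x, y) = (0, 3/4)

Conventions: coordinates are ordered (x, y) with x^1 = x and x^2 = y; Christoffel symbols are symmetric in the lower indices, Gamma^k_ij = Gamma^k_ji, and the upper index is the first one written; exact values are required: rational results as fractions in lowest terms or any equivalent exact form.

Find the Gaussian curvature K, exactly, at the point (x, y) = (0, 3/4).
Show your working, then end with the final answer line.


E = 1, F = 0, G = 145/64, EG - F^2 = 145/64 at the point
E_x = 0, E_y = 0, F_x = 9/16, F_y = 0, G_x = 0, G_y = 27/8
E_yy = 0, F_xy = 3/4, G_xx = 0
Apply the Brioschi formula K = (det M1 - det M2)/(EG - F^2)^2 over the derivative matrices of E, F, G.
M1 = [[-E_yy/2 + F_xy - G_xx/2, E_x/2, F_x - E_y/2], [F_y - G_x/2, E, F], [G_y/2, F, G]] = [[3/4, 0, 9/16], [0, 1, 0], [27/16, 0, 145/64]]; det M1 = 3/4
M2 = [[0, E_y/2, G_x/2], [E_y/2, E, F], [G_x/2, F, G]] = [[0, 0, 0], [0, 1, 0], [0, 0, 145/64]]; det M2 = 0
det M1 - det M2 = 3/4; K = 3/4 / (145/64)^2 = 3072/21025

Answer: K = 3072/21025


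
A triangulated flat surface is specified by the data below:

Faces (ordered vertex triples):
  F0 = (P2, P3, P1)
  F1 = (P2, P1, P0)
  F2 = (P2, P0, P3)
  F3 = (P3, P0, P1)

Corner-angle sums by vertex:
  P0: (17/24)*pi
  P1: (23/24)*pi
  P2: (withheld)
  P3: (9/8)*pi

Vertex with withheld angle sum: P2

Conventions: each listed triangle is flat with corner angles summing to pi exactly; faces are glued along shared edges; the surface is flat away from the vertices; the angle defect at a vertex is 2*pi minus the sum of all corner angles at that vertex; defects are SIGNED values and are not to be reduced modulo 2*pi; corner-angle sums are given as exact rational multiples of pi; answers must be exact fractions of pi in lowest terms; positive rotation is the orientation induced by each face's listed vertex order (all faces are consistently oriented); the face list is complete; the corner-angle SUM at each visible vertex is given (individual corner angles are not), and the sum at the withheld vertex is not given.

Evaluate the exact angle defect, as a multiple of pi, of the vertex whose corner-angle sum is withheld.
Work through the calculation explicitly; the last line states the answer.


V = 4, E = 6, F = 4; chi = V - E + F = 2
Gauss-Bonnet: total defect = 2*pi*chi = 4*pi; visible defects sum to (77/24)*pi

Answer: defect(P2) = (19/24)*pi
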